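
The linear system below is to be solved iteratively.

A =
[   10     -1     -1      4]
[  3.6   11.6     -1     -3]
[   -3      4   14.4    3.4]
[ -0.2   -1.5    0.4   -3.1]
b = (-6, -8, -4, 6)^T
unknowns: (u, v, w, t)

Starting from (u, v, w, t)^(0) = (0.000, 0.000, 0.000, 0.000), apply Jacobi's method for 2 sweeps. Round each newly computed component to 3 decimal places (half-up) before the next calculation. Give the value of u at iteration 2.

0.077

Iteration 1:
  u = (-6 - (-1)·0.000 - (-1)·0.000 - (4)·0.000) / (10) = -0.600
  v = (-8 - (3.6)·0.000 - (-1)·0.000 - (-3)·0.000) / (11.6) = -0.690
  w = (-4 - (-3)·0.000 - (4)·0.000 - (3.4)·0.000) / (14.4) = -0.278
  t = (6 - (-0.2)·0.000 - (-1.5)·0.000 - (0.4)·0.000) / (-3.1) = -1.935
Iteration 2:
  u = (-6 - (-1)·-0.690 - (-1)·-0.278 - (4)·-1.935) / (10) = 0.077
  v = (-8 - (3.6)·-0.600 - (-1)·-0.278 - (-3)·-1.935) / (11.6) = -1.028
  w = (-4 - (-3)·-0.600 - (4)·-0.690 - (3.4)·-1.935) / (14.4) = 0.246
  t = (6 - (-0.2)·-0.600 - (-1.5)·-0.690 - (0.4)·-0.278) / (-3.1) = -1.599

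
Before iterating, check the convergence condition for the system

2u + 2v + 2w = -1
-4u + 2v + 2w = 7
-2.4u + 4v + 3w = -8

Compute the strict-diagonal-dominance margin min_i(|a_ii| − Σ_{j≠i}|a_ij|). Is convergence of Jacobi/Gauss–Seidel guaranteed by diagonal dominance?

-4

row 1: |2| − (2+2) = -2
row 2: |2| − (4+2) = -4
row 3: |3| − (2.4+4) = -3.4
minimum over rows = -4 → not strictly diagonally dominant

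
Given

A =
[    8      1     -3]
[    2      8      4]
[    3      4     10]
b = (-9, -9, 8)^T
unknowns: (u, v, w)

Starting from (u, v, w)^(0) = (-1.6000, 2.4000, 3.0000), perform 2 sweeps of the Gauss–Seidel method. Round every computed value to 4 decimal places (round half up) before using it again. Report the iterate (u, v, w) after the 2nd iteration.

Iteration 1:
  u = (-9 - (1)·2.4000 - (-3)·3.0000) / (8) = -0.3000
  v = (-9 - (2)·-0.3000 - (4)·3.0000) / (8) = -2.5500
  w = (8 - (3)·-0.3000 - (4)·-2.5500) / (10) = 1.9100
Iteration 2:
  u = (-9 - (1)·-2.5500 - (-3)·1.9100) / (8) = -0.0900
  v = (-9 - (2)·-0.0900 - (4)·1.9100) / (8) = -2.0575
  w = (8 - (3)·-0.0900 - (4)·-2.0575) / (10) = 1.6500

(-0.0900, -2.0575, 1.6500)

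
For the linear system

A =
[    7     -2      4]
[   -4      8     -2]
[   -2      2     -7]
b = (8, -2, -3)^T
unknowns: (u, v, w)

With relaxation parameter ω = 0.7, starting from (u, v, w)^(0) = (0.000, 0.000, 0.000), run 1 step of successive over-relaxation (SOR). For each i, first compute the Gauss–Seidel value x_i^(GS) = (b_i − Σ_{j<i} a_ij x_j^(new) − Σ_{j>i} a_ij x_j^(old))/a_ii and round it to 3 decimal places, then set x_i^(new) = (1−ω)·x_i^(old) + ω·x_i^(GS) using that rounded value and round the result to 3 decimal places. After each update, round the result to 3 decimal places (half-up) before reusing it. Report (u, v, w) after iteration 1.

(0.800, 0.105, 0.161)

Iteration 1:
  u: GS value = (8 - (-2)·0.000 - (4)·0.000) / (7) = 1.143;  u ← (1−ω)·0.000 + ω·1.143 = 0.800
  v: GS value = (-2 - (-4)·0.800 - (-2)·0.000) / (8) = 0.150;  v ← (1−ω)·0.000 + ω·0.150 = 0.105
  w: GS value = (-3 - (-2)·0.800 - (2)·0.105) / (-7) = 0.230;  w ← (1−ω)·0.000 + ω·0.230 = 0.161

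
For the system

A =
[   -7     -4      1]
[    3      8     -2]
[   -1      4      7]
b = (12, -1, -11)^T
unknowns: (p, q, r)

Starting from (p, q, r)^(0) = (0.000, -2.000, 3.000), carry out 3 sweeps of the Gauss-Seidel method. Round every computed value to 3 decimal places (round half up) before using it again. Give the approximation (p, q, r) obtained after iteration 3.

Iteration 1:
  p = (12 - (-4)·-2.000 - (1)·3.000) / (-7) = -0.143
  q = (-1 - (3)·-0.143 - (-2)·3.000) / (8) = 0.679
  r = (-11 - (-1)·-0.143 - (4)·0.679) / (7) = -1.980
Iteration 2:
  p = (12 - (-4)·0.679 - (1)·-1.980) / (-7) = -2.385
  q = (-1 - (3)·-2.385 - (-2)·-1.980) / (8) = 0.274
  r = (-11 - (-1)·-2.385 - (4)·0.274) / (7) = -2.069
Iteration 3:
  p = (12 - (-4)·0.274 - (1)·-2.069) / (-7) = -2.166
  q = (-1 - (3)·-2.166 - (-2)·-2.069) / (8) = 0.170
  r = (-11 - (-1)·-2.166 - (4)·0.170) / (7) = -1.978

(-2.166, 0.170, -1.978)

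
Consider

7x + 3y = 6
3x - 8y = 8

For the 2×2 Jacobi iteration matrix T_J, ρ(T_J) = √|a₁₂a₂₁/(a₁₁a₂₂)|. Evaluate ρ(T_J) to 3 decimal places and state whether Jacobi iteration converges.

a₁₂a₂₁/(a₁₁a₂₂) = (3)·(3) / ((7)·(-8)) = -0.160714
ρ = √|-0.160714| = √0.160714 = 0.401
ρ < 1, so Jacobi converges

0.401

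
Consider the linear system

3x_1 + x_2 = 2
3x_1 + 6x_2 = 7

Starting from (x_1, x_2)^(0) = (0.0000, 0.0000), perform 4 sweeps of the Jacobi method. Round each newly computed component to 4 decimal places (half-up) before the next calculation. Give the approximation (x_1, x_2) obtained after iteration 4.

(0.3241, 0.9722)

Iteration 1:
  x_1 = (2 - (1)·0.0000) / (3) = 0.6667
  x_2 = (7 - (3)·0.0000) / (6) = 1.1667
Iteration 2:
  x_1 = (2 - (1)·1.1667) / (3) = 0.2778
  x_2 = (7 - (3)·0.6667) / (6) = 0.8333
Iteration 3:
  x_1 = (2 - (1)·0.8333) / (3) = 0.3889
  x_2 = (7 - (3)·0.2778) / (6) = 1.0278
Iteration 4:
  x_1 = (2 - (1)·1.0278) / (3) = 0.3241
  x_2 = (7 - (3)·0.3889) / (6) = 0.9722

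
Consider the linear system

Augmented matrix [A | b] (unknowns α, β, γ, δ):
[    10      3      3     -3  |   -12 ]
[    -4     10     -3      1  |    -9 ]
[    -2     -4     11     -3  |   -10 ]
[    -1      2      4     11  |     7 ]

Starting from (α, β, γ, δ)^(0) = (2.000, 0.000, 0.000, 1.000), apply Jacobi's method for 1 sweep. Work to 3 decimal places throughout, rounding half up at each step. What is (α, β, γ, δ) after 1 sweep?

(-0.900, -0.200, -0.273, 0.818)

Iteration 1:
  α = (-12 - (3)·0.000 - (3)·0.000 - (-3)·1.000) / (10) = -0.900
  β = (-9 - (-4)·2.000 - (-3)·0.000 - (1)·1.000) / (10) = -0.200
  γ = (-10 - (-2)·2.000 - (-4)·0.000 - (-3)·1.000) / (11) = -0.273
  δ = (7 - (-1)·2.000 - (2)·0.000 - (4)·0.000) / (11) = 0.818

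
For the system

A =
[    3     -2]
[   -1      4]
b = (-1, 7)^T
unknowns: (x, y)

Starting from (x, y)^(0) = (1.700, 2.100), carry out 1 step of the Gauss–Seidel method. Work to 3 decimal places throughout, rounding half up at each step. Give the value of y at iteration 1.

Iteration 1:
  x = (-1 - (-2)·2.100) / (3) = 1.067
  y = (7 - (-1)·1.067) / (4) = 2.017

2.017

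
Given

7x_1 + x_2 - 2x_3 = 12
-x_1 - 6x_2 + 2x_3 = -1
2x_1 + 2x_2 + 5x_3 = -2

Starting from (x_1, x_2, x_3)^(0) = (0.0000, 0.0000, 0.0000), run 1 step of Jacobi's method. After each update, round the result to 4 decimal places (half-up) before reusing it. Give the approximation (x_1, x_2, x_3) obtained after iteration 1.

Iteration 1:
  x_1 = (12 - (1)·0.0000 - (-2)·0.0000) / (7) = 1.7143
  x_2 = (-1 - (-1)·0.0000 - (2)·0.0000) / (-6) = 0.1667
  x_3 = (-2 - (2)·0.0000 - (2)·0.0000) / (5) = -0.4000

(1.7143, 0.1667, -0.4000)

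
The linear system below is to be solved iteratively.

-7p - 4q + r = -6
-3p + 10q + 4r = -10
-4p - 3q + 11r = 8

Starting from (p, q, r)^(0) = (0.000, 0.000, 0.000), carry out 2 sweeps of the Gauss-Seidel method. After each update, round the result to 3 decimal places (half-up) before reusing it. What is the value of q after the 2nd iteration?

-0.914

Iteration 1:
  p = (-6 - (-4)·0.000 - (1)·0.000) / (-7) = 0.857
  q = (-10 - (-3)·0.857 - (4)·0.000) / (10) = -0.743
  r = (8 - (-4)·0.857 - (-3)·-0.743) / (11) = 0.836
Iteration 2:
  p = (-6 - (-4)·-0.743 - (1)·0.836) / (-7) = 1.401
  q = (-10 - (-3)·1.401 - (4)·0.836) / (10) = -0.914
  r = (8 - (-4)·1.401 - (-3)·-0.914) / (11) = 0.987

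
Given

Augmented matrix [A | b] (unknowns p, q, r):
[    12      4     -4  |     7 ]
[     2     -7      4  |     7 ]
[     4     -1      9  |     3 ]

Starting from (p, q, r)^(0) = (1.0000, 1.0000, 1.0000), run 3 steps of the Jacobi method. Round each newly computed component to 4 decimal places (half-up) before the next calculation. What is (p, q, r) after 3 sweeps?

(0.8805, -0.7865, -0.0397)

Iteration 1:
  p = (7 - (4)·1.0000 - (-4)·1.0000) / (12) = 0.5833
  q = (7 - (2)·1.0000 - (4)·1.0000) / (-7) = -0.1429
  r = (3 - (4)·1.0000 - (-1)·1.0000) / (9) = 0.0000
Iteration 2:
  p = (7 - (4)·-0.1429 - (-4)·0.0000) / (12) = 0.6310
  q = (7 - (2)·0.5833 - (4)·0.0000) / (-7) = -0.8333
  r = (3 - (4)·0.5833 - (-1)·-0.1429) / (9) = 0.0582
Iteration 3:
  p = (7 - (4)·-0.8333 - (-4)·0.0582) / (12) = 0.8805
  q = (7 - (2)·0.6310 - (4)·0.0582) / (-7) = -0.7865
  r = (3 - (4)·0.6310 - (-1)·-0.8333) / (9) = -0.0397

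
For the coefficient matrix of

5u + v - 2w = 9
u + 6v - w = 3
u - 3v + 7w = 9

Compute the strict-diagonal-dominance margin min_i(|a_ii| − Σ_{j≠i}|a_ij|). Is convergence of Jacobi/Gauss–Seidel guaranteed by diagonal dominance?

row 1: |5| − (1+2) = 2
row 2: |6| − (1+1) = 4
row 3: |7| − (1+3) = 3
minimum over rows = 2 → strictly diagonally dominant (convergence guaranteed)

2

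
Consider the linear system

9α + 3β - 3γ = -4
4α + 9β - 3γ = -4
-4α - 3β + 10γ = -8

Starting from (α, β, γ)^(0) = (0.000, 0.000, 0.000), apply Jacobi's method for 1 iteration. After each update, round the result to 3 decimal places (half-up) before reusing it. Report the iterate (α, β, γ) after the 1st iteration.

(-0.444, -0.444, -0.800)

Iteration 1:
  α = (-4 - (3)·0.000 - (-3)·0.000) / (9) = -0.444
  β = (-4 - (4)·0.000 - (-3)·0.000) / (9) = -0.444
  γ = (-8 - (-4)·0.000 - (-3)·0.000) / (10) = -0.800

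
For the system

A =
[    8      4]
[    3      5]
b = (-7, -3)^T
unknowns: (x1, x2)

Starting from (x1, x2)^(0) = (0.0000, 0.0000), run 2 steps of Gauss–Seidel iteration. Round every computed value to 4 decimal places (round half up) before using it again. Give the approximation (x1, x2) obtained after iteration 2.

(-0.8375, -0.0975)

Iteration 1:
  x1 = (-7 - (4)·0.0000) / (8) = -0.8750
  x2 = (-3 - (3)·-0.8750) / (5) = -0.0750
Iteration 2:
  x1 = (-7 - (4)·-0.0750) / (8) = -0.8375
  x2 = (-3 - (3)·-0.8375) / (5) = -0.0975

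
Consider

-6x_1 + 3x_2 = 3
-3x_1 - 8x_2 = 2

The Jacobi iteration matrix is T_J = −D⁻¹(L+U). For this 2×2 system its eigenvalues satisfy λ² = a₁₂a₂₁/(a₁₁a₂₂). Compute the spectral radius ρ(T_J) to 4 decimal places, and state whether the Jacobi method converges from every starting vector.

a₁₂a₂₁/(a₁₁a₂₂) = (3)·(-3) / ((-6)·(-8)) = -0.187500
ρ = √|-0.187500| = √0.187500 = 0.4330
ρ < 1, so Jacobi converges

0.4330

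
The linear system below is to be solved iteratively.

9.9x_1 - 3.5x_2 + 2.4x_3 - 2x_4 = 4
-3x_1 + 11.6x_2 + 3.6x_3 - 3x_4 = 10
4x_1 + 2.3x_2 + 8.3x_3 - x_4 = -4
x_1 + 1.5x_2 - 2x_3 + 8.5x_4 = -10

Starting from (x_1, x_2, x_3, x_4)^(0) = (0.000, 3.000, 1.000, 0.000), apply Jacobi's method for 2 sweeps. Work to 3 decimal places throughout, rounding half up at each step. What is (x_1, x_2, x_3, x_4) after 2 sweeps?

(0.620, 1.205, -1.401, -1.727)

Iteration 1:
  x_1 = (4 - (-3.5)·3.000 - (2.4)·1.000 - (-2)·0.000) / (9.9) = 1.222
  x_2 = (10 - (-3)·0.000 - (3.6)·1.000 - (-3)·0.000) / (11.6) = 0.552
  x_3 = (-4 - (4)·0.000 - (2.3)·3.000 - (-1)·0.000) / (8.3) = -1.313
  x_4 = (-10 - (1)·0.000 - (1.5)·3.000 - (-2)·1.000) / (8.5) = -1.471
Iteration 2:
  x_1 = (4 - (-3.5)·0.552 - (2.4)·-1.313 - (-2)·-1.471) / (9.9) = 0.620
  x_2 = (10 - (-3)·1.222 - (3.6)·-1.313 - (-3)·-1.471) / (11.6) = 1.205
  x_3 = (-4 - (4)·1.222 - (2.3)·0.552 - (-1)·-1.471) / (8.3) = -1.401
  x_4 = (-10 - (1)·1.222 - (1.5)·0.552 - (-2)·-1.313) / (8.5) = -1.727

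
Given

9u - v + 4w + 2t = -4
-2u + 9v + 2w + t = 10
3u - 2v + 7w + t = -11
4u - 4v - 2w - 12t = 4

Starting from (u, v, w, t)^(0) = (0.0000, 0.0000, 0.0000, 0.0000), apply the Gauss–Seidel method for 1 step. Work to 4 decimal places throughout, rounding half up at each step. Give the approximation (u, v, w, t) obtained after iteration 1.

(-0.4444, 1.0124, -1.0917, -0.6370)

Iteration 1:
  u = (-4 - (-1)·0.0000 - (4)·0.0000 - (2)·0.0000) / (9) = -0.4444
  v = (10 - (-2)·-0.4444 - (2)·0.0000 - (1)·0.0000) / (9) = 1.0124
  w = (-11 - (3)·-0.4444 - (-2)·1.0124 - (1)·0.0000) / (7) = -1.0917
  t = (4 - (4)·-0.4444 - (-4)·1.0124 - (-2)·-1.0917) / (-12) = -0.6370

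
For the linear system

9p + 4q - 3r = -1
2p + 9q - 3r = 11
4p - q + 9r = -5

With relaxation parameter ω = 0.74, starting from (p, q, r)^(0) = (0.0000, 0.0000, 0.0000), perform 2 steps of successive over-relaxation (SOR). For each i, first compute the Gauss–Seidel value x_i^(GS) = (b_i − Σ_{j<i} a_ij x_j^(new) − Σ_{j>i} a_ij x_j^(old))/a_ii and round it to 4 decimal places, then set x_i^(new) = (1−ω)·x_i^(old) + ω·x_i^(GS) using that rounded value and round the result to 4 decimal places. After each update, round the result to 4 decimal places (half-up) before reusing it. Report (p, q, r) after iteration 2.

(-0.4817, 1.1462, -0.2387)

Iteration 1:
  p: GS value = (-1 - (4)·0.0000 - (-3)·0.0000) / (9) = -0.1111;  p ← (1−ω)·0.0000 + ω·-0.1111 = -0.0822
  q: GS value = (11 - (2)·-0.0822 - (-3)·0.0000) / (9) = 1.2405;  q ← (1−ω)·0.0000 + ω·1.2405 = 0.9180
  r: GS value = (-5 - (4)·-0.0822 - (-1)·0.9180) / (9) = -0.4170;  r ← (1−ω)·0.0000 + ω·-0.4170 = -0.3086
Iteration 2:
  p: GS value = (-1 - (4)·0.9180 - (-3)·-0.3086) / (9) = -0.6220;  p ← (1−ω)·-0.0822 + ω·-0.6220 = -0.4817
  q: GS value = (11 - (2)·-0.4817 - (-3)·-0.3086) / (9) = 1.2264;  q ← (1−ω)·0.9180 + ω·1.2264 = 1.1462
  r: GS value = (-5 - (4)·-0.4817 - (-1)·1.1462) / (9) = -0.2141;  r ← (1−ω)·-0.3086 + ω·-0.2141 = -0.2387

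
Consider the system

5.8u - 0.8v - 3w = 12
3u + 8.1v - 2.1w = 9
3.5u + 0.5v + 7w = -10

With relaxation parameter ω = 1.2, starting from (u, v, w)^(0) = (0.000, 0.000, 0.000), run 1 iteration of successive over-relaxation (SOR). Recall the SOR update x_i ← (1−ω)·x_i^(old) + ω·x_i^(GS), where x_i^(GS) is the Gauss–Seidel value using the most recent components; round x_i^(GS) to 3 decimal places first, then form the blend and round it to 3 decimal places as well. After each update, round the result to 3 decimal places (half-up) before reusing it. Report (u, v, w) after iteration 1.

Iteration 1:
  u: GS value = (12 - (-0.8)·0.000 - (-3)·0.000) / (5.8) = 2.069;  u ← (1−ω)·0.000 + ω·2.069 = 2.483
  v: GS value = (9 - (3)·2.483 - (-2.1)·0.000) / (8.1) = 0.191;  v ← (1−ω)·0.000 + ω·0.191 = 0.229
  w: GS value = (-10 - (3.5)·2.483 - (0.5)·0.229) / (7) = -2.686;  w ← (1−ω)·0.000 + ω·-2.686 = -3.223

(2.483, 0.229, -3.223)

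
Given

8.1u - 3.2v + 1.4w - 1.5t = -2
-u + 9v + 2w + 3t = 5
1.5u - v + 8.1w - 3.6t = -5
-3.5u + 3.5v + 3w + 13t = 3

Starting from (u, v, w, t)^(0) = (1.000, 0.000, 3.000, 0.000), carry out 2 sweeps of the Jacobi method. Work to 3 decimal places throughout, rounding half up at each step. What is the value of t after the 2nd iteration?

Iteration 1:
  u = (-2 - (-3.2)·0.000 - (1.4)·3.000 - (-1.5)·0.000) / (8.1) = -0.765
  v = (5 - (-1)·1.000 - (2)·3.000 - (3)·0.000) / (9) = 0.000
  w = (-5 - (1.5)·1.000 - (-1)·0.000 - (-3.6)·0.000) / (8.1) = -0.802
  t = (3 - (-3.5)·1.000 - (3.5)·0.000 - (3)·3.000) / (13) = -0.192
Iteration 2:
  u = (-2 - (-3.2)·0.000 - (1.4)·-0.802 - (-1.5)·-0.192) / (8.1) = -0.144
  v = (5 - (-1)·-0.765 - (2)·-0.802 - (3)·-0.192) / (9) = 0.713
  w = (-5 - (1.5)·-0.765 - (-1)·0.000 - (-3.6)·-0.192) / (8.1) = -0.561
  t = (3 - (-3.5)·-0.765 - (3.5)·0.000 - (3)·-0.802) / (13) = 0.210

0.210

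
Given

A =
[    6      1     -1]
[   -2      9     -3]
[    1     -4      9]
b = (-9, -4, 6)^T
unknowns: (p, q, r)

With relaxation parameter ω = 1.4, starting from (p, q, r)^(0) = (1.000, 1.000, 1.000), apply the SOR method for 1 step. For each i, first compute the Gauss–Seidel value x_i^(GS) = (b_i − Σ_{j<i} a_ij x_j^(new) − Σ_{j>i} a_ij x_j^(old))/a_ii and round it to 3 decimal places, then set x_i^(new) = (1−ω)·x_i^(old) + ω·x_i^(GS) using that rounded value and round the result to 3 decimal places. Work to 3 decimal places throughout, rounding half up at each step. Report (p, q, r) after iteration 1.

(-2.500, -1.334, 0.093)

Iteration 1:
  p: GS value = (-9 - (1)·1.000 - (-1)·1.000) / (6) = -1.500;  p ← (1−ω)·1.000 + ω·-1.500 = -2.500
  q: GS value = (-4 - (-2)·-2.500 - (-3)·1.000) / (9) = -0.667;  q ← (1−ω)·1.000 + ω·-0.667 = -1.334
  r: GS value = (6 - (1)·-2.500 - (-4)·-1.334) / (9) = 0.352;  r ← (1−ω)·1.000 + ω·0.352 = 0.093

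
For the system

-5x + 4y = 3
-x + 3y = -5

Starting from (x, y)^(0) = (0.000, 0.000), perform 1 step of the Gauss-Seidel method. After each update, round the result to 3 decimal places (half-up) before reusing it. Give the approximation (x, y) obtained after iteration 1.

Iteration 1:
  x = (3 - (4)·0.000) / (-5) = -0.600
  y = (-5 - (-1)·-0.600) / (3) = -1.867

(-0.600, -1.867)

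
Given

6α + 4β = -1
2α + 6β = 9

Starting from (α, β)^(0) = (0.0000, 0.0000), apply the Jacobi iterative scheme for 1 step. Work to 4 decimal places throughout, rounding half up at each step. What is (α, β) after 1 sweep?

Iteration 1:
  α = (-1 - (4)·0.0000) / (6) = -0.1667
  β = (9 - (2)·0.0000) / (6) = 1.5000

(-0.1667, 1.5000)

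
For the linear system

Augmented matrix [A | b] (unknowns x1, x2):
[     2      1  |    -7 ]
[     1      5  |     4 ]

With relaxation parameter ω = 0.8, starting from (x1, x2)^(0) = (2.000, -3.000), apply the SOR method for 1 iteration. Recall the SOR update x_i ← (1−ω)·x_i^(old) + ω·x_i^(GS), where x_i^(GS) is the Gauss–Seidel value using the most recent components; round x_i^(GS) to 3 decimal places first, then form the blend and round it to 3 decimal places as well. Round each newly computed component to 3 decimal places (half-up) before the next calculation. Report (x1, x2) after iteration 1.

Iteration 1:
  x1: GS value = (-7 - (1)·-3.000) / (2) = -2.000;  x1 ← (1−ω)·2.000 + ω·-2.000 = -1.200
  x2: GS value = (4 - (1)·-1.200) / (5) = 1.040;  x2 ← (1−ω)·-3.000 + ω·1.040 = 0.232

(-1.200, 0.232)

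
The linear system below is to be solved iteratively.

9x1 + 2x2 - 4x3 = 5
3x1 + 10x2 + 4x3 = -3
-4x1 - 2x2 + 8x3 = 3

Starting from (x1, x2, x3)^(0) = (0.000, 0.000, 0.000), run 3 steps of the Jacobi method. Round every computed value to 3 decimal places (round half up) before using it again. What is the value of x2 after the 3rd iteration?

Iteration 1:
  x1 = (5 - (2)·0.000 - (-4)·0.000) / (9) = 0.556
  x2 = (-3 - (3)·0.000 - (4)·0.000) / (10) = -0.300
  x3 = (3 - (-4)·0.000 - (-2)·0.000) / (8) = 0.375
Iteration 2:
  x1 = (5 - (2)·-0.300 - (-4)·0.375) / (9) = 0.789
  x2 = (-3 - (3)·0.556 - (4)·0.375) / (10) = -0.617
  x3 = (3 - (-4)·0.556 - (-2)·-0.300) / (8) = 0.578
Iteration 3:
  x1 = (5 - (2)·-0.617 - (-4)·0.578) / (9) = 0.950
  x2 = (-3 - (3)·0.789 - (4)·0.578) / (10) = -0.768
  x3 = (3 - (-4)·0.789 - (-2)·-0.617) / (8) = 0.615

-0.768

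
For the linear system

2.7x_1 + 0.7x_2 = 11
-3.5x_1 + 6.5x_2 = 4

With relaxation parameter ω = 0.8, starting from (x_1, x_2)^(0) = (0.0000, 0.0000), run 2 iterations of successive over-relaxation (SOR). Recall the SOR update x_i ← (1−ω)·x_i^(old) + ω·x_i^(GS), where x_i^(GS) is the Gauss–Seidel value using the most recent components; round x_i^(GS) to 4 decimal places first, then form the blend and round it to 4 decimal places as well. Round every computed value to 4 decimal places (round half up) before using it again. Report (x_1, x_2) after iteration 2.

(3.5178, 2.3869)

Iteration 1:
  x_1: GS value = (11 - (0.7)·0.0000) / (2.7) = 4.0741;  x_1 ← (1−ω)·0.0000 + ω·4.0741 = 3.2593
  x_2: GS value = (4 - (-3.5)·3.2593) / (6.5) = 2.3704;  x_2 ← (1−ω)·0.0000 + ω·2.3704 = 1.8963
Iteration 2:
  x_1: GS value = (11 - (0.7)·1.8963) / (2.7) = 3.5824;  x_1 ← (1−ω)·3.2593 + ω·3.5824 = 3.5178
  x_2: GS value = (4 - (-3.5)·3.5178) / (6.5) = 2.5096;  x_2 ← (1−ω)·1.8963 + ω·2.5096 = 2.3869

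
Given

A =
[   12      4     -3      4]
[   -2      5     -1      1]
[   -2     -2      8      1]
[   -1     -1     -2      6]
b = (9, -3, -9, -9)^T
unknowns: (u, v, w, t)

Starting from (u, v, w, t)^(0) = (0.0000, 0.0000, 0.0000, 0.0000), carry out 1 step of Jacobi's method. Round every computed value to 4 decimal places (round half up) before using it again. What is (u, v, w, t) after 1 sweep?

Iteration 1:
  u = (9 - (4)·0.0000 - (-3)·0.0000 - (4)·0.0000) / (12) = 0.7500
  v = (-3 - (-2)·0.0000 - (-1)·0.0000 - (1)·0.0000) / (5) = -0.6000
  w = (-9 - (-2)·0.0000 - (-2)·0.0000 - (1)·0.0000) / (8) = -1.1250
  t = (-9 - (-1)·0.0000 - (-1)·0.0000 - (-2)·0.0000) / (6) = -1.5000

(0.7500, -0.6000, -1.1250, -1.5000)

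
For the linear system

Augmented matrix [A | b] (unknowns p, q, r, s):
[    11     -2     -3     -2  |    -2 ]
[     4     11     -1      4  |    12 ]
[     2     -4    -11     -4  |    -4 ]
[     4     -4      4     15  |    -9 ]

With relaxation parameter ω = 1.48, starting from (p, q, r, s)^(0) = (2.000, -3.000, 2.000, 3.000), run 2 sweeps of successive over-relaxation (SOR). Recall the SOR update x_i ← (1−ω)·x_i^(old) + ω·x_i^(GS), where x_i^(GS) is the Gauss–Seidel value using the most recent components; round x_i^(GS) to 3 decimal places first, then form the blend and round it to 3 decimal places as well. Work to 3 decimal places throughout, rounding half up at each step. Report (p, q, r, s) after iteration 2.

(-0.871, 0.799, 1.480, -0.746)

Iteration 1:
  p: GS value = (-2 - (-2)·-3.000 - (-3)·2.000 - (-2)·3.000) / (11) = 0.364;  p ← (1−ω)·2.000 + ω·0.364 = -0.421
  q: GS value = (12 - (4)·-0.421 - (-1)·2.000 - (4)·3.000) / (11) = 0.335;  q ← (1−ω)·-3.000 + ω·0.335 = 1.936
  r: GS value = (-4 - (2)·-0.421 - (-4)·1.936 - (-4)·3.000) / (-11) = -1.508;  r ← (1−ω)·2.000 + ω·-1.508 = -3.192
  s: GS value = (-9 - (4)·-0.421 - (-4)·1.936 - (4)·-3.192) / (15) = 0.880;  s ← (1−ω)·3.000 + ω·0.880 = -0.138
Iteration 2:
  p: GS value = (-2 - (-2)·1.936 - (-3)·-3.192 - (-2)·-0.138) / (11) = -0.725;  p ← (1−ω)·-0.421 + ω·-0.725 = -0.871
  q: GS value = (12 - (4)·-0.871 - (-1)·-3.192 - (4)·-0.138) / (11) = 1.168;  q ← (1−ω)·1.936 + ω·1.168 = 0.799
  r: GS value = (-4 - (2)·-0.871 - (-4)·0.799 - (-4)·-0.138) / (-11) = -0.035;  r ← (1−ω)·-3.192 + ω·-0.035 = 1.480
  s: GS value = (-9 - (4)·-0.871 - (-4)·0.799 - (4)·1.480) / (15) = -0.549;  s ← (1−ω)·-0.138 + ω·-0.549 = -0.746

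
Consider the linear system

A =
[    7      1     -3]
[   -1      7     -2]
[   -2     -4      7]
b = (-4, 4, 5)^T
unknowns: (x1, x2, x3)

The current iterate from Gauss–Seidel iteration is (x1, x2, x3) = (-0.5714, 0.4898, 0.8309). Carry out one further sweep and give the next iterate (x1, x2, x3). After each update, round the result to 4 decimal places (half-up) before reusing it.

(-0.2853, 0.7681, 1.0717)

One sweep:
  x1 = (-4 - (1)·0.4898 - (-3)·0.8309) / (7) = -0.2853
  x2 = (4 - (-1)·-0.2853 - (-2)·0.8309) / (7) = 0.7681
  x3 = (5 - (-2)·-0.2853 - (-4)·0.7681) / (7) = 1.0717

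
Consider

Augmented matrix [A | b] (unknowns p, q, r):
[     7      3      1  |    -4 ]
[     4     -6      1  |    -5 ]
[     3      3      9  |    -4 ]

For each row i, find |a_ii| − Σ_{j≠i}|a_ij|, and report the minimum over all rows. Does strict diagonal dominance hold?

1

row 1: |7| − (3+1) = 3
row 2: |-6| − (4+1) = 1
row 3: |9| − (3+3) = 3
minimum over rows = 1 → strictly diagonally dominant (convergence guaranteed)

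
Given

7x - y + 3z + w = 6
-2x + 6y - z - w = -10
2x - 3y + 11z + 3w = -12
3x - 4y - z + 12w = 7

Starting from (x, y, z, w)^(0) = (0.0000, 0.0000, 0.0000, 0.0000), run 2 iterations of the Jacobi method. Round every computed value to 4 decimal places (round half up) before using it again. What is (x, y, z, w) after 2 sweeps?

Iteration 1:
  x = (6 - (-1)·0.0000 - (3)·0.0000 - (1)·0.0000) / (7) = 0.8571
  y = (-10 - (-2)·0.0000 - (-1)·0.0000 - (-1)·0.0000) / (6) = -1.6667
  z = (-12 - (2)·0.0000 - (-3)·0.0000 - (3)·0.0000) / (11) = -1.0909
  w = (7 - (3)·0.0000 - (-4)·0.0000 - (-1)·0.0000) / (12) = 0.5833
Iteration 2:
  x = (6 - (-1)·-1.6667 - (3)·-1.0909 - (1)·0.5833) / (7) = 1.0032
  y = (-10 - (-2)·0.8571 - (-1)·-1.0909 - (-1)·0.5833) / (6) = -1.4656
  z = (-12 - (2)·0.8571 - (-3)·-1.6667 - (3)·0.5833) / (11) = -1.8604
  w = (7 - (3)·0.8571 - (-4)·-1.6667 - (-1)·-1.0909) / (12) = -0.2774

(1.0032, -1.4656, -1.8604, -0.2774)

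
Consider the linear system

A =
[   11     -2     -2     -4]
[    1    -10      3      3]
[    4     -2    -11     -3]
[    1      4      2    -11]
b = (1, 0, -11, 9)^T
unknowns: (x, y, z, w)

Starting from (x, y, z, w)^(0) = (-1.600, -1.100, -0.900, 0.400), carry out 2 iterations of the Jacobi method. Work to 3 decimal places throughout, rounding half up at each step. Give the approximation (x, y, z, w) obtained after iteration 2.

Iteration 1:
  x = (1 - (-2)·-1.100 - (-2)·-0.900 - (-4)·0.400) / (11) = -0.127
  y = (0 - (1)·-1.600 - (3)·-0.900 - (3)·0.400) / (-10) = -0.310
  z = (-11 - (4)·-1.600 - (-2)·-1.100 - (-3)·0.400) / (-11) = 0.509
  w = (9 - (1)·-1.600 - (4)·-1.100 - (2)·-0.900) / (-11) = -1.527
Iteration 2:
  x = (1 - (-2)·-0.310 - (-2)·0.509 - (-4)·-1.527) / (11) = -0.428
  y = (0 - (1)·-0.127 - (3)·0.509 - (3)·-1.527) / (-10) = -0.318
  z = (-11 - (4)·-0.127 - (-2)·-0.310 - (-3)·-1.527) / (-11) = 1.427
  w = (9 - (1)·-0.127 - (4)·-0.310 - (2)·0.509) / (-11) = -0.850

(-0.428, -0.318, 1.427, -0.850)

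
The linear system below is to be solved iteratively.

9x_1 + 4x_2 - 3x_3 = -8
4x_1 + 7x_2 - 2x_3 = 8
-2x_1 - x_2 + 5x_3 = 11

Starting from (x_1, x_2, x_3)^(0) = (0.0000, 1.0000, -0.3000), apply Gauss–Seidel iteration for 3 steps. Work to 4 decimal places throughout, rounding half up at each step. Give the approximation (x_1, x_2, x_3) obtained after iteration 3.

(-1.1720, 2.4530, 2.2218)

Iteration 1:
  x_1 = (-8 - (4)·1.0000 - (-3)·-0.3000) / (9) = -1.4333
  x_2 = (8 - (4)·-1.4333 - (-2)·-0.3000) / (7) = 1.8762
  x_3 = (11 - (-2)·-1.4333 - (-1)·1.8762) / (5) = 2.0019
Iteration 2:
  x_1 = (-8 - (4)·1.8762 - (-3)·2.0019) / (9) = -1.0555
  x_2 = (8 - (4)·-1.0555 - (-2)·2.0019) / (7) = 2.3180
  x_3 = (11 - (-2)·-1.0555 - (-1)·2.3180) / (5) = 2.2414
Iteration 3:
  x_1 = (-8 - (4)·2.3180 - (-3)·2.2414) / (9) = -1.1720
  x_2 = (8 - (4)·-1.1720 - (-2)·2.2414) / (7) = 2.4530
  x_3 = (11 - (-2)·-1.1720 - (-1)·2.4530) / (5) = 2.2218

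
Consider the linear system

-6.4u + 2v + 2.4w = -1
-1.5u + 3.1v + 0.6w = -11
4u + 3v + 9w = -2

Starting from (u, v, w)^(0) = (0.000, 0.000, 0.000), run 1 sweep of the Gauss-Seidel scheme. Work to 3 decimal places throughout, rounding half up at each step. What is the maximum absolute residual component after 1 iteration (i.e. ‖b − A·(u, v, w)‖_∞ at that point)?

Iteration 1:
  u = (-1 - (2)·0.000 - (2.4)·0.000) / (-6.4) = 0.156
  v = (-11 - (-1.5)·0.156 - (0.6)·0.000) / (3.1) = -3.473
  w = (-2 - (4)·0.156 - (3)·-3.473) / (9) = 0.866
Residual b − A·x = (4.866, -0.519, 0.001); ∞-norm = 4.866

4.866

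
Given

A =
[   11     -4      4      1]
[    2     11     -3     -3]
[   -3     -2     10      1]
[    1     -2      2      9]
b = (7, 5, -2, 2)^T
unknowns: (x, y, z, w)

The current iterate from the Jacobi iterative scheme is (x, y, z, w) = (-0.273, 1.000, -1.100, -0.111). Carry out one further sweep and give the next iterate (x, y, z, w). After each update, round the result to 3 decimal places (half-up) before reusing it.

(1.410, 0.174, -0.071, 0.719)

One sweep:
  x = (7 - (-4)·1.000 - (4)·-1.100 - (1)·-0.111) / (11) = 1.410
  y = (5 - (2)·-0.273 - (-3)·-1.100 - (-3)·-0.111) / (11) = 0.174
  z = (-2 - (-3)·-0.273 - (-2)·1.000 - (1)·-0.111) / (10) = -0.071
  w = (2 - (1)·-0.273 - (-2)·1.000 - (2)·-1.100) / (9) = 0.719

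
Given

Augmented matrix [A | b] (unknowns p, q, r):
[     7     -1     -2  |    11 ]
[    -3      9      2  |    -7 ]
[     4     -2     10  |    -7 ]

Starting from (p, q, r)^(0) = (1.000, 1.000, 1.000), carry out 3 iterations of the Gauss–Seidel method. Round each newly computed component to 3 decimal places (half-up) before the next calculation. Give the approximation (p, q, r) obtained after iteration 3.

Iteration 1:
  p = (11 - (-1)·1.000 - (-2)·1.000) / (7) = 2.000
  q = (-7 - (-3)·2.000 - (2)·1.000) / (9) = -0.333
  r = (-7 - (4)·2.000 - (-2)·-0.333) / (10) = -1.567
Iteration 2:
  p = (11 - (-1)·-0.333 - (-2)·-1.567) / (7) = 1.076
  q = (-7 - (-3)·1.076 - (2)·-1.567) / (9) = -0.071
  r = (-7 - (4)·1.076 - (-2)·-0.071) / (10) = -1.145
Iteration 3:
  p = (11 - (-1)·-0.071 - (-2)·-1.145) / (7) = 1.234
  q = (-7 - (-3)·1.234 - (2)·-1.145) / (9) = -0.112
  r = (-7 - (4)·1.234 - (-2)·-0.112) / (10) = -1.216

(1.234, -0.112, -1.216)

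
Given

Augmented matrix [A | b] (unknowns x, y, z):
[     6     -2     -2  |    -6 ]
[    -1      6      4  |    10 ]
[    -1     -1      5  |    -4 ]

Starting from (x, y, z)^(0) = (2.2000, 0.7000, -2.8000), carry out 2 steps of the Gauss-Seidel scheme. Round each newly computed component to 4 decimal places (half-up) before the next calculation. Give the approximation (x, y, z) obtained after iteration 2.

(-0.0800, 1.9800, -0.4200)

Iteration 1:
  x = (-6 - (-2)·0.7000 - (-2)·-2.8000) / (6) = -1.7000
  y = (10 - (-1)·-1.7000 - (4)·-2.8000) / (6) = 3.2500
  z = (-4 - (-1)·-1.7000 - (-1)·3.2500) / (5) = -0.4900
Iteration 2:
  x = (-6 - (-2)·3.2500 - (-2)·-0.4900) / (6) = -0.0800
  y = (10 - (-1)·-0.0800 - (4)·-0.4900) / (6) = 1.9800
  z = (-4 - (-1)·-0.0800 - (-1)·1.9800) / (5) = -0.4200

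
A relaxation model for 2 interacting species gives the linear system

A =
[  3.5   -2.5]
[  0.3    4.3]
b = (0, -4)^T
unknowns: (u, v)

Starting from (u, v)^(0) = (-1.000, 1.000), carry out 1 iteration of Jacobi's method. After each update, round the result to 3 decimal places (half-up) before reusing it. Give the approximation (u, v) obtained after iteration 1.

Iteration 1:
  u = (0 - (-2.5)·1.000) / (3.5) = 0.714
  v = (-4 - (0.3)·-1.000) / (4.3) = -0.860

(0.714, -0.860)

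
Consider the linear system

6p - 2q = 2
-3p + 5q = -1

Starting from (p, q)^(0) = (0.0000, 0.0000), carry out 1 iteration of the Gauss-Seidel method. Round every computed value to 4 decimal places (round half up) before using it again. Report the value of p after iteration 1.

0.3333

Iteration 1:
  p = (2 - (-2)·0.0000) / (6) = 0.3333
  q = (-1 - (-3)·0.3333) / (5) = 0.0000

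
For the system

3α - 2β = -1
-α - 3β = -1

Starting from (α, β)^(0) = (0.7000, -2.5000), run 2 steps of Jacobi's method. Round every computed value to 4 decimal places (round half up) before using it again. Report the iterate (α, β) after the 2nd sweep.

Iteration 1:
  α = (-1 - (-2)·-2.5000) / (3) = -2.0000
  β = (-1 - (-1)·0.7000) / (-3) = 0.1000
Iteration 2:
  α = (-1 - (-2)·0.1000) / (3) = -0.2667
  β = (-1 - (-1)·-2.0000) / (-3) = 1.0000

(-0.2667, 1.0000)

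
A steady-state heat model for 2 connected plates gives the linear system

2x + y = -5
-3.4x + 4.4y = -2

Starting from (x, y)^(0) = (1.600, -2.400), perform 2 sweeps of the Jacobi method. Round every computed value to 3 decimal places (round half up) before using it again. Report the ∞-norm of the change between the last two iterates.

Iteration 1:
  x = (-5 - (1)·-2.400) / (2) = -1.300
  y = (-2 - (-3.4)·1.600) / (4.4) = 0.782
Iteration 2:
  x = (-5 - (1)·0.782) / (2) = -2.891
  y = (-2 - (-3.4)·-1.300) / (4.4) = -1.459
Change: (-1.591, -2.241) → max |·| = 2.241

2.241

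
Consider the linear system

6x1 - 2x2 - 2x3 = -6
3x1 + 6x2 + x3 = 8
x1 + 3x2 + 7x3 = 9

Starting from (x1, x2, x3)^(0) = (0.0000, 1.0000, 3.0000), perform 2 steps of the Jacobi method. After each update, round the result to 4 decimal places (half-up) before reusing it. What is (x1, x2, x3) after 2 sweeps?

(-0.4365, 1.0238, 0.8810)

Iteration 1:
  x1 = (-6 - (-2)·1.0000 - (-2)·3.0000) / (6) = 0.3333
  x2 = (8 - (3)·0.0000 - (1)·3.0000) / (6) = 0.8333
  x3 = (9 - (1)·0.0000 - (3)·1.0000) / (7) = 0.8571
Iteration 2:
  x1 = (-6 - (-2)·0.8333 - (-2)·0.8571) / (6) = -0.4365
  x2 = (8 - (3)·0.3333 - (1)·0.8571) / (6) = 1.0238
  x3 = (9 - (1)·0.3333 - (3)·0.8333) / (7) = 0.8810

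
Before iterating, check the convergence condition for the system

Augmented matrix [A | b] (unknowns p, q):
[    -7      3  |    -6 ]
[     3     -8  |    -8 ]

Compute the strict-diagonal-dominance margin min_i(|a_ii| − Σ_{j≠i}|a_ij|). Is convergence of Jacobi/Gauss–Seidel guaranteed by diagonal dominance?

4

row 1: |-7| − (3) = 4
row 2: |-8| − (3) = 5
minimum over rows = 4 → strictly diagonally dominant (convergence guaranteed)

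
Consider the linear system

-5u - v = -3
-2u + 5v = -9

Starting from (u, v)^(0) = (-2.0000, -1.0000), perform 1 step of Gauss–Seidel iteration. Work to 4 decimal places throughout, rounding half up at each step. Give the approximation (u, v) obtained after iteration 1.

(0.8000, -1.4800)

Iteration 1:
  u = (-3 - (-1)·-1.0000) / (-5) = 0.8000
  v = (-9 - (-2)·0.8000) / (5) = -1.4800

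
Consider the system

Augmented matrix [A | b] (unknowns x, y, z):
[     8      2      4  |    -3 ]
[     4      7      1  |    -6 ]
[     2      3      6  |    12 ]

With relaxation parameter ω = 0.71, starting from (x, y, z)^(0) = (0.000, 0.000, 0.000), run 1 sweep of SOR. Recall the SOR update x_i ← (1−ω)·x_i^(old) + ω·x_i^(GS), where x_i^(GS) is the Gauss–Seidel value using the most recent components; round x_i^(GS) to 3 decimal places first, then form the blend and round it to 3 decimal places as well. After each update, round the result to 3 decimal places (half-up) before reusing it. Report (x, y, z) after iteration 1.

(-0.266, -0.501, 1.661)

Iteration 1:
  x: GS value = (-3 - (2)·0.000 - (4)·0.000) / (8) = -0.375;  x ← (1−ω)·0.000 + ω·-0.375 = -0.266
  y: GS value = (-6 - (4)·-0.266 - (1)·0.000) / (7) = -0.705;  y ← (1−ω)·0.000 + ω·-0.705 = -0.501
  z: GS value = (12 - (2)·-0.266 - (3)·-0.501) / (6) = 2.339;  z ← (1−ω)·0.000 + ω·2.339 = 1.661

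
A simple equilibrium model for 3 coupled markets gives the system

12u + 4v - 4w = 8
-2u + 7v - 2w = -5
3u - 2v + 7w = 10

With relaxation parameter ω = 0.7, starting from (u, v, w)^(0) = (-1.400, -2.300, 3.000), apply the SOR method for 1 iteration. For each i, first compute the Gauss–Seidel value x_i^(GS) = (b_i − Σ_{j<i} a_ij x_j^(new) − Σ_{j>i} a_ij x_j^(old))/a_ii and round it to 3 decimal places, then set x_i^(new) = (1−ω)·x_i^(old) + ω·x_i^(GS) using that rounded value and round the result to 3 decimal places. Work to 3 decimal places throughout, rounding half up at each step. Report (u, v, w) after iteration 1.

Iteration 1:
  u: GS value = (8 - (4)·-2.300 - (-4)·3.000) / (12) = 2.433;  u ← (1−ω)·-1.400 + ω·2.433 = 1.283
  v: GS value = (-5 - (-2)·1.283 - (-2)·3.000) / (7) = 0.509;  v ← (1−ω)·-2.300 + ω·0.509 = -0.334
  w: GS value = (10 - (3)·1.283 - (-2)·-0.334) / (7) = 0.783;  w ← (1−ω)·3.000 + ω·0.783 = 1.448

(1.283, -0.334, 1.448)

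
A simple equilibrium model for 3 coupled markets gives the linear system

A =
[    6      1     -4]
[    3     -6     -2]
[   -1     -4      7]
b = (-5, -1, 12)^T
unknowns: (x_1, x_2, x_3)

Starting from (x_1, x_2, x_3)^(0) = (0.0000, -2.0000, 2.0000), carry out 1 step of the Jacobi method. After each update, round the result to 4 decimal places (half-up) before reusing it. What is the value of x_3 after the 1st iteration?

0.5714

Iteration 1:
  x_1 = (-5 - (1)·-2.0000 - (-4)·2.0000) / (6) = 0.8333
  x_2 = (-1 - (3)·0.0000 - (-2)·2.0000) / (-6) = -0.5000
  x_3 = (12 - (-1)·0.0000 - (-4)·-2.0000) / (7) = 0.5714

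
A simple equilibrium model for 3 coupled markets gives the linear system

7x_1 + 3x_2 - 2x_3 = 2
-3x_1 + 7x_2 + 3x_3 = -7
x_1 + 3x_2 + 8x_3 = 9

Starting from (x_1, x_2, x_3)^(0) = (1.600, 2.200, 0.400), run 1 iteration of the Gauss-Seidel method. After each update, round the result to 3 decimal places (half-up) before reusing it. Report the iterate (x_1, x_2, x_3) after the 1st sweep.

(-0.543, -1.404, 1.719)

Iteration 1:
  x_1 = (2 - (3)·2.200 - (-2)·0.400) / (7) = -0.543
  x_2 = (-7 - (-3)·-0.543 - (3)·0.400) / (7) = -1.404
  x_3 = (9 - (1)·-0.543 - (3)·-1.404) / (8) = 1.719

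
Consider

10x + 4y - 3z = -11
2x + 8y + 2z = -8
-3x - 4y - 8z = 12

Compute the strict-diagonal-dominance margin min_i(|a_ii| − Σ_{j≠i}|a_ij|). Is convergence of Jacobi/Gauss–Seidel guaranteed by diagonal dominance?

1

row 1: |10| − (4+3) = 3
row 2: |8| − (2+2) = 4
row 3: |-8| − (3+4) = 1
minimum over rows = 1 → strictly diagonally dominant (convergence guaranteed)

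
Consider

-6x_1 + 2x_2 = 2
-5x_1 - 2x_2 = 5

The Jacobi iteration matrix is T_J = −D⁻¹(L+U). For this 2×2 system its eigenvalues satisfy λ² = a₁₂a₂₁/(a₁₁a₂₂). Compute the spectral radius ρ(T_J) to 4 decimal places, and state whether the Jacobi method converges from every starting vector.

a₁₂a₂₁/(a₁₁a₂₂) = (2)·(-5) / ((-6)·(-2)) = -0.833333
ρ = √|-0.833333| = √0.833333 = 0.9129
ρ < 1, so Jacobi converges

0.9129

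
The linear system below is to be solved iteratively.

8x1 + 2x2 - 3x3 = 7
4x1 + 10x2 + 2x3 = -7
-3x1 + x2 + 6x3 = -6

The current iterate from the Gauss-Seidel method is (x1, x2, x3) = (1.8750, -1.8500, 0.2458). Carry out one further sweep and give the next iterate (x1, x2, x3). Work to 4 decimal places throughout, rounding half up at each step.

One sweep:
  x1 = (7 - (2)·-1.8500 - (-3)·0.2458) / (8) = 1.4297
  x2 = (-7 - (4)·1.4297 - (2)·0.2458) / (10) = -1.3210
  x3 = (-6 - (-3)·1.4297 - (1)·-1.3210) / (6) = -0.0650

(1.4297, -1.3210, -0.0650)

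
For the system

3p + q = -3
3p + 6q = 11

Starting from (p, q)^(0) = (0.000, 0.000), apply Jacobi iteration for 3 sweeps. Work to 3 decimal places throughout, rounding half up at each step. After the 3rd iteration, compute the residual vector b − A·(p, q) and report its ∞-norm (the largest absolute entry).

0.500

Iteration 1:
  p = (-3 - (1)·0.000) / (3) = -1.000
  q = (11 - (3)·0.000) / (6) = 1.833
Iteration 2:
  p = (-3 - (1)·1.833) / (3) = -1.611
  q = (11 - (3)·-1.000) / (6) = 2.333
Iteration 3:
  p = (-3 - (1)·2.333) / (3) = -1.778
  q = (11 - (3)·-1.611) / (6) = 2.639
Residual b − A·x = (-0.305, 0.500); ∞-norm = 0.500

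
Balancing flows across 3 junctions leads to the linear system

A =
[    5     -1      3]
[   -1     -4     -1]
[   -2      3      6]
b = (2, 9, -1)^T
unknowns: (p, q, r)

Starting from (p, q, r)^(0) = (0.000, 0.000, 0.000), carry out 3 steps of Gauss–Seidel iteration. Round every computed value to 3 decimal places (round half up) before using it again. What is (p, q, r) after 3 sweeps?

(-0.522, -2.308, 0.813)

Iteration 1:
  p = (2 - (-1)·0.000 - (3)·0.000) / (5) = 0.400
  q = (9 - (-1)·0.400 - (-1)·0.000) / (-4) = -2.350
  r = (-1 - (-2)·0.400 - (3)·-2.350) / (6) = 1.142
Iteration 2:
  p = (2 - (-1)·-2.350 - (3)·1.142) / (5) = -0.755
  q = (9 - (-1)·-0.755 - (-1)·1.142) / (-4) = -2.347
  r = (-1 - (-2)·-0.755 - (3)·-2.347) / (6) = 0.755
Iteration 3:
  p = (2 - (-1)·-2.347 - (3)·0.755) / (5) = -0.522
  q = (9 - (-1)·-0.522 - (-1)·0.755) / (-4) = -2.308
  r = (-1 - (-2)·-0.522 - (3)·-2.308) / (6) = 0.813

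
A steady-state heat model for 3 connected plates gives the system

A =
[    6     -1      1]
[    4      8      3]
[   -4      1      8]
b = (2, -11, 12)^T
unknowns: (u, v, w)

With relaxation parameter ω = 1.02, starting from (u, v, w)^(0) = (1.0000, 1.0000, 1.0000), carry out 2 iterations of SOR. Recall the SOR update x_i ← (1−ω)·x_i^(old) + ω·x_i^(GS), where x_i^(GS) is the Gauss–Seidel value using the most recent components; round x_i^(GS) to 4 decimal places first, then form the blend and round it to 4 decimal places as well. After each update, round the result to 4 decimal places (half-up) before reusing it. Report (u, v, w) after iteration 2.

Iteration 1:
  u: GS value = (2 - (-1)·1.0000 - (1)·1.0000) / (6) = 0.3333;  u ← (1−ω)·1.0000 + ω·0.3333 = 0.3200
  v: GS value = (-11 - (4)·0.3200 - (3)·1.0000) / (8) = -1.9100;  v ← (1−ω)·1.0000 + ω·-1.9100 = -1.9682
  w: GS value = (12 - (-4)·0.3200 - (1)·-1.9682) / (8) = 1.9060;  w ← (1−ω)·1.0000 + ω·1.9060 = 1.9241
Iteration 2:
  u: GS value = (2 - (-1)·-1.9682 - (1)·1.9241) / (6) = -0.3154;  u ← (1−ω)·0.3200 + ω·-0.3154 = -0.3281
  v: GS value = (-11 - (4)·-0.3281 - (3)·1.9241) / (8) = -1.9325;  v ← (1−ω)·-1.9682 + ω·-1.9325 = -1.9318
  w: GS value = (12 - (-4)·-0.3281 - (1)·-1.9318) / (8) = 1.5774;  w ← (1−ω)·1.9241 + ω·1.5774 = 1.5705

(-0.3281, -1.9318, 1.5705)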